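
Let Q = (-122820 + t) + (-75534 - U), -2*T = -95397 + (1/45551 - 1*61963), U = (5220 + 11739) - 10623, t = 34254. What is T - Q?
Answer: 22694965831/91102 ≈ 2.4912e+5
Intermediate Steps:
U = 6336 (U = 16959 - 10623 = 6336)
T = 7167905359/91102 (T = -(-95397 + (1/45551 - 1*61963))/2 = -(-95397 + (1/45551 - 61963))/2 = -(-95397 - 2822476612/45551)/2 = -½*(-7167905359/45551) = 7167905359/91102 ≈ 78680.)
Q = -170436 (Q = (-122820 + 34254) + (-75534 - 1*6336) = -88566 + (-75534 - 6336) = -88566 - 81870 = -170436)
T - Q = 7167905359/91102 - 1*(-170436) = 7167905359/91102 + 170436 = 22694965831/91102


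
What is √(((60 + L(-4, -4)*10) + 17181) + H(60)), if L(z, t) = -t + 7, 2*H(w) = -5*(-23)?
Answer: √69634/2 ≈ 131.94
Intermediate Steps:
H(w) = 115/2 (H(w) = (-5*(-23))/2 = (½)*115 = 115/2)
L(z, t) = 7 - t
√(((60 + L(-4, -4)*10) + 17181) + H(60)) = √(((60 + (7 - 1*(-4))*10) + 17181) + 115/2) = √(((60 + (7 + 4)*10) + 17181) + 115/2) = √(((60 + 11*10) + 17181) + 115/2) = √(((60 + 110) + 17181) + 115/2) = √((170 + 17181) + 115/2) = √(17351 + 115/2) = √(34817/2) = √69634/2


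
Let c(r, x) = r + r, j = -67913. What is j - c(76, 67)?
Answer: -68065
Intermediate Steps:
c(r, x) = 2*r
j - c(76, 67) = -67913 - 2*76 = -67913 - 1*152 = -67913 - 152 = -68065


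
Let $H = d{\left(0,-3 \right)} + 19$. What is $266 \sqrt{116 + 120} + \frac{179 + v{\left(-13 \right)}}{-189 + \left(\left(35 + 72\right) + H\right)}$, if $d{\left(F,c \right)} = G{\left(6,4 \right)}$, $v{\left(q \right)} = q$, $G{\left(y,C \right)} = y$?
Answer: $- \frac{166}{57} + 532 \sqrt{59} \approx 4083.5$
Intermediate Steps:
$d{\left(F,c \right)} = 6$
$H = 25$ ($H = 6 + 19 = 25$)
$266 \sqrt{116 + 120} + \frac{179 + v{\left(-13 \right)}}{-189 + \left(\left(35 + 72\right) + H\right)} = 266 \sqrt{116 + 120} + \frac{179 - 13}{-189 + \left(\left(35 + 72\right) + 25\right)} = 266 \sqrt{236} + \frac{166}{-189 + \left(107 + 25\right)} = 266 \cdot 2 \sqrt{59} + \frac{166}{-189 + 132} = 532 \sqrt{59} + \frac{166}{-57} = 532 \sqrt{59} + 166 \left(- \frac{1}{57}\right) = 532 \sqrt{59} - \frac{166}{57} = - \frac{166}{57} + 532 \sqrt{59}$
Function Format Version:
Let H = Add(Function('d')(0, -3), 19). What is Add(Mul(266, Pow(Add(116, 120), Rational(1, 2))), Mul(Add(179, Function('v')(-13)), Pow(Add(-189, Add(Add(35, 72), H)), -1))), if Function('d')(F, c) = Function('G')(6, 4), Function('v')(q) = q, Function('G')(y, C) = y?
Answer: Add(Rational(-166, 57), Mul(532, Pow(59, Rational(1, 2)))) ≈ 4083.5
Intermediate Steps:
Function('d')(F, c) = 6
H = 25 (H = Add(6, 19) = 25)
Add(Mul(266, Pow(Add(116, 120), Rational(1, 2))), Mul(Add(179, Function('v')(-13)), Pow(Add(-189, Add(Add(35, 72), H)), -1))) = Add(Mul(266, Pow(Add(116, 120), Rational(1, 2))), Mul(Add(179, -13), Pow(Add(-189, Add(Add(35, 72), 25)), -1))) = Add(Mul(266, Pow(236, Rational(1, 2))), Mul(166, Pow(Add(-189, Add(107, 25)), -1))) = Add(Mul(266, Mul(2, Pow(59, Rational(1, 2)))), Mul(166, Pow(Add(-189, 132), -1))) = Add(Mul(532, Pow(59, Rational(1, 2))), Mul(166, Pow(-57, -1))) = Add(Mul(532, Pow(59, Rational(1, 2))), Mul(166, Rational(-1, 57))) = Add(Mul(532, Pow(59, Rational(1, 2))), Rational(-166, 57)) = Add(Rational(-166, 57), Mul(532, Pow(59, Rational(1, 2))))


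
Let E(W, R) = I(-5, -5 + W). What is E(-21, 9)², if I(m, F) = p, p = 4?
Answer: 16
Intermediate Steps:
I(m, F) = 4
E(W, R) = 4
E(-21, 9)² = 4² = 16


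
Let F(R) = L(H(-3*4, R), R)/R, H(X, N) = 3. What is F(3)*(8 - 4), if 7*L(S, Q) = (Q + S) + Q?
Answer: 12/7 ≈ 1.7143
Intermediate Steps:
L(S, Q) = S/7 + 2*Q/7 (L(S, Q) = ((Q + S) + Q)/7 = (S + 2*Q)/7 = S/7 + 2*Q/7)
F(R) = (3/7 + 2*R/7)/R (F(R) = ((⅐)*3 + 2*R/7)/R = (3/7 + 2*R/7)/R)
F(3)*(8 - 4) = ((⅐)*(3 + 2*3)/3)*(8 - 4) = ((⅐)*(⅓)*(3 + 6))*4 = ((⅐)*(⅓)*9)*4 = (3/7)*4 = 12/7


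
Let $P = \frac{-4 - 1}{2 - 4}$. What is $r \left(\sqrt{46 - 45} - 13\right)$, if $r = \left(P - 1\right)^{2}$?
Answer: $-27$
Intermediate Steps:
$P = \frac{5}{2}$ ($P = - \frac{5}{-2} = \left(-5\right) \left(- \frac{1}{2}\right) = \frac{5}{2} \approx 2.5$)
$r = \frac{9}{4}$ ($r = \left(\frac{5}{2} - 1\right)^{2} = \left(\frac{3}{2}\right)^{2} = \frac{9}{4} \approx 2.25$)
$r \left(\sqrt{46 - 45} - 13\right) = \frac{9 \left(\sqrt{46 - 45} - 13\right)}{4} = \frac{9 \left(\sqrt{1} - 13\right)}{4} = \frac{9 \left(1 - 13\right)}{4} = \frac{9}{4} \left(-12\right) = -27$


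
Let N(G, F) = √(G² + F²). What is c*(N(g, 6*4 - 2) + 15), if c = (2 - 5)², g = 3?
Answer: 135 + 9*√493 ≈ 334.83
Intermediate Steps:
N(G, F) = √(F² + G²)
c = 9 (c = (-3)² = 9)
c*(N(g, 6*4 - 2) + 15) = 9*(√((6*4 - 2)² + 3²) + 15) = 9*(√((24 - 2)² + 9) + 15) = 9*(√(22² + 9) + 15) = 9*(√(484 + 9) + 15) = 9*(√493 + 15) = 9*(15 + √493) = 135 + 9*√493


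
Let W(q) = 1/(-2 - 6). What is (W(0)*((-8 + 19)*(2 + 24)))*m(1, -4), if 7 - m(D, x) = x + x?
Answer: -2145/4 ≈ -536.25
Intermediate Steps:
m(D, x) = 7 - 2*x (m(D, x) = 7 - (x + x) = 7 - 2*x)
W(q) = -1/8 (W(q) = 1/(-8) = -1/8)
(W(0)*((-8 + 19)*(2 + 24)))*m(1, -4) = (-(-8 + 19)*(2 + 24)/8)*(7 - 2*(-4)) = (-11*26/8)*(7 + 8) = -1/8*286*15 = -143/4*15 = -2145/4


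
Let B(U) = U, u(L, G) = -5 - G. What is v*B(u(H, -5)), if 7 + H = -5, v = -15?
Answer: 0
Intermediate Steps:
H = -12 (H = -7 - 5 = -12)
v*B(u(H, -5)) = -15*(-5 - 1*(-5)) = -15*(-5 + 5) = -15*0 = 0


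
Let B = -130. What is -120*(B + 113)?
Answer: 2040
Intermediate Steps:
-120*(B + 113) = -120*(-130 + 113) = -120*(-17) = 2040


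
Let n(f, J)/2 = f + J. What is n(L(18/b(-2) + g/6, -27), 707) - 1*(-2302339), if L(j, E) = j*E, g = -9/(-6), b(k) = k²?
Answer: 4606993/2 ≈ 2.3035e+6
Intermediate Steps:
g = 3/2 (g = -9*(-⅙) = 3/2 ≈ 1.5000)
L(j, E) = E*j
n(f, J) = 2*J + 2*f (n(f, J) = 2*(f + J) = 2*(J + f) = 2*J + 2*f)
n(L(18/b(-2) + g/6, -27), 707) - 1*(-2302339) = (2*707 + 2*(-27*(18/((-2)²) + (3/2)/6))) - 1*(-2302339) = (1414 + 2*(-27*(18/4 + (3/2)*(⅙)))) + 2302339 = (1414 + 2*(-27*(18*(¼) + ¼))) + 2302339 = (1414 + 2*(-27*(9/2 + ¼))) + 2302339 = (1414 + 2*(-27*19/4)) + 2302339 = (1414 + 2*(-513/4)) + 2302339 = (1414 - 513/2) + 2302339 = 2315/2 + 2302339 = 4606993/2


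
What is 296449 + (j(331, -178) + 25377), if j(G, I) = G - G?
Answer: 321826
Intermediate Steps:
j(G, I) = 0
296449 + (j(331, -178) + 25377) = 296449 + (0 + 25377) = 296449 + 25377 = 321826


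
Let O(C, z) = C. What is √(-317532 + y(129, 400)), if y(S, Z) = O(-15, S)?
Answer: 3*I*√35283 ≈ 563.51*I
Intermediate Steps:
y(S, Z) = -15
√(-317532 + y(129, 400)) = √(-317532 - 15) = √(-317547) = 3*I*√35283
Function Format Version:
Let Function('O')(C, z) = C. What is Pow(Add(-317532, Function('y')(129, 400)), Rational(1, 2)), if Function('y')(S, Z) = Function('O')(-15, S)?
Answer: Mul(3, I, Pow(35283, Rational(1, 2))) ≈ Mul(563.51, I)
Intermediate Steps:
Function('y')(S, Z) = -15
Pow(Add(-317532, Function('y')(129, 400)), Rational(1, 2)) = Pow(Add(-317532, -15), Rational(1, 2)) = Pow(-317547, Rational(1, 2)) = Mul(3, I, Pow(35283, Rational(1, 2)))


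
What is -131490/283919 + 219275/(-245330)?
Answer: -18902956085/13930769654 ≈ -1.3569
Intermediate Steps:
-131490/283919 + 219275/(-245330) = -131490*1/283919 + 219275*(-1/245330) = -131490/283919 - 43855/49066 = -18902956085/13930769654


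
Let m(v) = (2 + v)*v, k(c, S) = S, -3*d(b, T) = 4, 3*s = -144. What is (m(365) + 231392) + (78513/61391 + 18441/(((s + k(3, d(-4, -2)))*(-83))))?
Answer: 275522413932253/754127044 ≈ 3.6535e+5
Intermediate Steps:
s = -48 (s = (⅓)*(-144) = -48)
d(b, T) = -4/3 (d(b, T) = -⅓*4 = -4/3)
m(v) = v*(2 + v)
(m(365) + 231392) + (78513/61391 + 18441/(((s + k(3, d(-4, -2)))*(-83)))) = (365*(2 + 365) + 231392) + (78513/61391 + 18441/(((-48 - 4/3)*(-83)))) = (365*367 + 231392) + (78513*(1/61391) + 18441/((-148/3*(-83)))) = (133955 + 231392) + (78513/61391 + 18441/(12284/3)) = 365347 + (78513/61391 + 18441*(3/12284)) = 365347 + (78513/61391 + 55323/12284) = 365347 + 4360787985/754127044 = 275522413932253/754127044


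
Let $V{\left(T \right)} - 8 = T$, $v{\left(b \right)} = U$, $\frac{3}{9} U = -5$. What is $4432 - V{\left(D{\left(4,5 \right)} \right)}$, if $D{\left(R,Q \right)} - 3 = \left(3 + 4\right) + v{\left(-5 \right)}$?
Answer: $4429$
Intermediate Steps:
$U = -15$ ($U = 3 \left(-5\right) = -15$)
$v{\left(b \right)} = -15$
$D{\left(R,Q \right)} = -5$ ($D{\left(R,Q \right)} = 3 + \left(\left(3 + 4\right) - 15\right) = 3 + \left(7 - 15\right) = 3 - 8 = -5$)
$V{\left(T \right)} = 8 + T$
$4432 - V{\left(D{\left(4,5 \right)} \right)} = 4432 - \left(8 - 5\right) = 4432 - 3 = 4429$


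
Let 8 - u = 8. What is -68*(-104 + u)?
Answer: 7072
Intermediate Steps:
u = 0 (u = 8 - 1*8 = 8 - 8 = 0)
-68*(-104 + u) = -68*(-104 + 0) = -68*(-104) = 7072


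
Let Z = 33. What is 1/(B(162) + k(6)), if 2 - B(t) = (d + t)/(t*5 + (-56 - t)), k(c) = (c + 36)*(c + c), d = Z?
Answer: 592/299357 ≈ 0.0019776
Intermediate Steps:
d = 33
k(c) = 2*c*(36 + c) (k(c) = (36 + c)*(2*c) = 2*c*(36 + c))
B(t) = 2 - (33 + t)/(-56 + 4*t) (B(t) = 2 - (33 + t)/(t*5 + (-56 - t)) = 2 - (33 + t)/(5*t + (-56 - t)) = 2 - (33 + t)/(-56 + 4*t))
1/(B(162) + k(6)) = 1/((-145 + 7*162)/(4*(-14 + 162)) + 2*6*(36 + 6)) = 1/((1/4)*(-145 + 1134)/148 + 2*6*42) = 1/((1/4)*(1/148)*989 + 504) = 1/(989/592 + 504) = 1/(299357/592) = 592/299357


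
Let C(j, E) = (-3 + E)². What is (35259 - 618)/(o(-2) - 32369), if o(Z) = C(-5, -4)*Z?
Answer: -34641/32467 ≈ -1.0670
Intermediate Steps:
o(Z) = 49*Z (o(Z) = (-3 - 4)²*Z = (-7)²*Z = 49*Z)
(35259 - 618)/(o(-2) - 32369) = (35259 - 618)/(49*(-2) - 32369) = 34641/(-98 - 32369) = 34641/(-32467) = 34641*(-1/32467) = -34641/32467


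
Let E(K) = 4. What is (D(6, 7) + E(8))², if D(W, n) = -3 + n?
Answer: 64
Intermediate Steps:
(D(6, 7) + E(8))² = ((-3 + 7) + 4)² = (4 + 4)² = 8² = 64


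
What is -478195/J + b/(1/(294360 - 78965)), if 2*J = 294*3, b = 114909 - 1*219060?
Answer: -9893220126640/441 ≈ -2.2434e+10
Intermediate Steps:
b = -104151 (b = 114909 - 219060 = -104151)
J = 441 (J = (294*3)/2 = (½)*882 = 441)
-478195/J + b/(1/(294360 - 78965)) = -478195/441 - 104151/(1/(294360 - 78965)) = -478195*1/441 - 104151/(1/215395) = -478195/441 - 104151/1/215395 = -478195/441 - 104151*215395 = -478195/441 - 22433604645 = -9893220126640/441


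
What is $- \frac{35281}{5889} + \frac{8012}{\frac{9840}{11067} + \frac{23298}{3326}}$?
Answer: $\frac{287747980677995}{285191320089} \approx 1009.0$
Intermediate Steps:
$- \frac{35281}{5889} + \frac{8012}{\frac{9840}{11067} + \frac{23298}{3326}} = \left(-35281\right) \frac{1}{5889} + \frac{8012}{9840 \cdot \frac{1}{11067} + 23298 \cdot \frac{1}{3326}} = - \frac{35281}{5889} + \frac{8012}{\frac{3280}{3689} + \frac{11649}{1663}} = - \frac{35281}{5889} + \frac{8012}{\frac{48427801}{6134807}} = - \frac{35281}{5889} + 8012 \cdot \frac{6134807}{48427801} = - \frac{35281}{5889} + \frac{49152073684}{48427801} = \frac{287747980677995}{285191320089}$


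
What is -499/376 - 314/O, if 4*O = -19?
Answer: 462775/7144 ≈ 64.778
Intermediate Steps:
O = -19/4 (O = (¼)*(-19) = -19/4 ≈ -4.7500)
-499/376 - 314/O = -499/376 - 314/(-19/4) = -499*1/376 - 314*(-4/19) = -499/376 + 1256/19 = 462775/7144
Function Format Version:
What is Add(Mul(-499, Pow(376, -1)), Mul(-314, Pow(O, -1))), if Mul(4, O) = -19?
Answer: Rational(462775, 7144) ≈ 64.778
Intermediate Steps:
O = Rational(-19, 4) (O = Mul(Rational(1, 4), -19) = Rational(-19, 4) ≈ -4.7500)
Add(Mul(-499, Pow(376, -1)), Mul(-314, Pow(O, -1))) = Add(Mul(-499, Pow(376, -1)), Mul(-314, Pow(Rational(-19, 4), -1))) = Add(Mul(-499, Rational(1, 376)), Mul(-314, Rational(-4, 19))) = Add(Rational(-499, 376), Rational(1256, 19)) = Rational(462775, 7144)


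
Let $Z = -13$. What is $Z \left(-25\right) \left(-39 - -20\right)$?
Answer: $-6175$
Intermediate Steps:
$Z \left(-25\right) \left(-39 - -20\right) = \left(-13\right) \left(-25\right) \left(-39 - -20\right) = 325 \left(-39 + 20\right) = 325 \left(-19\right) = -6175$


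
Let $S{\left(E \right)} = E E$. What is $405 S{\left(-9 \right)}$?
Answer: $32805$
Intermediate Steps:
$S{\left(E \right)} = E^{2}$
$405 S{\left(-9 \right)} = 405 \left(-9\right)^{2} = 405 \cdot 81 = 32805$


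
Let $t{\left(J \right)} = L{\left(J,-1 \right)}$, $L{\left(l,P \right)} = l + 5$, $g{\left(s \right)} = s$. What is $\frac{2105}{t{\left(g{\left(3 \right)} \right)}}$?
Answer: $\frac{2105}{8} \approx 263.13$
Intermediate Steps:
$L{\left(l,P \right)} = 5 + l$
$t{\left(J \right)} = 5 + J$
$\frac{2105}{t{\left(g{\left(3 \right)} \right)}} = \frac{2105}{5 + 3} = \frac{2105}{8}$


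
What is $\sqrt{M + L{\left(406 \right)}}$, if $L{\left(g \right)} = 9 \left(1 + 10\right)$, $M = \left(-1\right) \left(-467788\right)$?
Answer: $\sqrt{467887} \approx 684.02$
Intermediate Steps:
$M = 467788$
$L{\left(g \right)} = 99$ ($L{\left(g \right)} = 9 \cdot 11 = 99$)
$\sqrt{M + L{\left(406 \right)}} = \sqrt{467788 + 99} = \sqrt{467887}$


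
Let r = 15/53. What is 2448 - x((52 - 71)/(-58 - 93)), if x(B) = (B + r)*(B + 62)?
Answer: 55237704/22801 ≈ 2422.6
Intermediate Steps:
r = 15/53 (r = 15*(1/53) = 15/53 ≈ 0.28302)
x(B) = (62 + B)*(15/53 + B) (x(B) = (B + 15/53)*(B + 62) = (15/53 + B)*(62 + B) = (62 + B)*(15/53 + B))
2448 - x((52 - 71)/(-58 - 93)) = 2448 - (930/53 + ((52 - 71)/(-58 - 93))² + 3301*((52 - 71)/(-58 - 93))/53) = 2448 - (930/53 + (-19/(-151))² + 3301*(-19/(-151))/53) = 2448 - (930/53 + (-19*(-1/151))² + 3301*(-19*(-1/151))/53) = 2448 - (930/53 + (19/151)² + (3301/53)*(19/151)) = 2448 - (930/53 + 361/22801 + 62719/8003) = 2448 - 1*579144/22801 = 2448 - 579144/22801 = 55237704/22801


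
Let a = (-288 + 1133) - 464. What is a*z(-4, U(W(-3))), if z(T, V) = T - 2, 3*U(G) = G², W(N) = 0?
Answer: -2286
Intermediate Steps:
U(G) = G²/3
z(T, V) = -2 + T
a = 381 (a = 845 - 464 = 381)
a*z(-4, U(W(-3))) = 381*(-2 - 4) = 381*(-6) = -2286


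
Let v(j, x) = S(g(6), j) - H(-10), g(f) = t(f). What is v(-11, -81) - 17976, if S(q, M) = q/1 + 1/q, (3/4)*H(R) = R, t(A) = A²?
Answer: -645359/36 ≈ -17927.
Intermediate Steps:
g(f) = f²
H(R) = 4*R/3
S(q, M) = q + 1/q (S(q, M) = q*1 + 1/q = q + 1/q)
v(j, x) = 1777/36 (v(j, x) = (6² + 1/(6²)) - 4*(-10)/3 = (36 + 1/36) - 1*(-40/3) = (36 + 1/36) + 40/3 = 1297/36 + 40/3 = 1777/36)
v(-11, -81) - 17976 = 1777/36 - 17976 = -645359/36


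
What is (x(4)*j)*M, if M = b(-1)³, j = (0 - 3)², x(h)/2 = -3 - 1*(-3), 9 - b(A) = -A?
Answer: 0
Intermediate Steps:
b(A) = 9 + A (b(A) = 9 - (-1)*A = 9 + A)
x(h) = 0 (x(h) = 2*(-3 - 1*(-3)) = 2*(-3 + 3) = 2*0 = 0)
j = 9 (j = (-3)² = 9)
M = 512 (M = (9 - 1)³ = 8³ = 512)
(x(4)*j)*M = (0*9)*512 = 0*512 = 0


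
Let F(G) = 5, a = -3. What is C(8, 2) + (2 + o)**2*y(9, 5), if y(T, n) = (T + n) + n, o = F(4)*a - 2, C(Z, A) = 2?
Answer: 4277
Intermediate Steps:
o = -17 (o = 5*(-3) - 2 = -15 - 2 = -17)
y(T, n) = T + 2*n
C(8, 2) + (2 + o)**2*y(9, 5) = 2 + (2 - 17)**2*(9 + 2*5) = 2 + (-15)**2*(9 + 10) = 2 + 225*19 = 2 + 4275 = 4277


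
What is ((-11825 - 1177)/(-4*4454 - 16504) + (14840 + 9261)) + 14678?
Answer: 20165277/520 ≈ 38779.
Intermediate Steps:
((-11825 - 1177)/(-4*4454 - 16504) + (14840 + 9261)) + 14678 = (-13002/(-17816 - 16504) + 24101) + 14678 = (-13002/(-34320) + 24101) + 14678 = (-13002*(-1/34320) + 24101) + 14678 = (197/520 + 24101) + 14678 = 12532717/520 + 14678 = 20165277/520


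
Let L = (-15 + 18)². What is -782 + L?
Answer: -773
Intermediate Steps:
L = 9 (L = 3² = 9)
-782 + L = -782 + 9 = -773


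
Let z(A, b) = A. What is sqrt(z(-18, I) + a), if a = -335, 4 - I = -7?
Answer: I*sqrt(353) ≈ 18.788*I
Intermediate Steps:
I = 11 (I = 4 - 1*(-7) = 4 + 7 = 11)
sqrt(z(-18, I) + a) = sqrt(-18 - 335) = sqrt(-353) = I*sqrt(353)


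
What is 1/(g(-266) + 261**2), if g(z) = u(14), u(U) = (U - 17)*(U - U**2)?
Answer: 1/68667 ≈ 1.4563e-5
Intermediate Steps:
u(U) = (-17 + U)*(U - U**2)
g(z) = 546 (g(z) = 14*(-17 - 1*14**2 + 18*14) = 14*(-17 - 1*196 + 252) = 14*(-17 - 196 + 252) = 14*39 = 546)
1/(g(-266) + 261**2) = 1/(546 + 261**2) = 1/(546 + 68121) = 1/68667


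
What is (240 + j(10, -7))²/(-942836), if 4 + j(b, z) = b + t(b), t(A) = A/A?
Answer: -61009/942836 ≈ -0.064708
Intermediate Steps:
t(A) = 1
j(b, z) = -3 + b (j(b, z) = -4 + (b + 1) = -4 + (1 + b) = -3 + b)
(240 + j(10, -7))²/(-942836) = (240 + (-3 + 10))²/(-942836) = (240 + 7)²*(-1/942836) = 247²*(-1/942836) = 61009*(-1/942836) = -61009/942836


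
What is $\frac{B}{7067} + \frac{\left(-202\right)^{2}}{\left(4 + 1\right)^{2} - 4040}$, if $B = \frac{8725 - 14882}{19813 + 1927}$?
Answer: $- \frac{250760469227}{24674034748} \approx -10.163$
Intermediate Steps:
$B = - \frac{6157}{21740} \approx -0.28321$
$\frac{B}{7067} + \frac{\left(-202\right)^{2}}{\left(4 + 1\right)^{2} - 4040} = - \frac{6157}{21740 \cdot 7067} + \frac{\left(-202\right)^{2}}{\left(4 + 1\right)^{2} - 4040} = \left(- \frac{6157}{21740}\right) \frac{1}{7067} + \frac{40804}{5^{2} - 4040} = - \frac{6157}{153636580} + \frac{40804}{25 - 4040} = - \frac{6157}{153636580} + \frac{40804}{-4015} = - \frac{6157}{153636580} + 40804 \left(- \frac{1}{4015}\right) = - \frac{6157}{153636580} - \frac{40804}{4015} = - \frac{250760469227}{24674034748}$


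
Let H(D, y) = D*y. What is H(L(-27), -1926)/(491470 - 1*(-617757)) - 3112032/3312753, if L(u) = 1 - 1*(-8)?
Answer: -1169791059922/1224865023977 ≈ -0.95504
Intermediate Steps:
L(u) = 9 (L(u) = 1 + 8 = 9)
H(L(-27), -1926)/(491470 - 1*(-617757)) - 3112032/3312753 = (9*(-1926))/(491470 - 1*(-617757)) - 3112032/3312753 = -17334/(491470 + 617757) - 3112032*1/3312753 = -17334/1109227 - 1037344/1104251 = -1169791059922/1224865023977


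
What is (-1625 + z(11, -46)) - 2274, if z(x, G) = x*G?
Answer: -4405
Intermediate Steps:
z(x, G) = G*x
(-1625 + z(11, -46)) - 2274 = (-1625 - 46*11) - 2274 = (-1625 - 506) - 2274 = -2131 - 2274 = -4405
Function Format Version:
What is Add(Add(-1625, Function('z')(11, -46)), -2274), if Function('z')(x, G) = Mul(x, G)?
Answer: -4405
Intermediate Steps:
Function('z')(x, G) = Mul(G, x)
Add(Add(-1625, Function('z')(11, -46)), -2274) = Add(Add(-1625, Mul(-46, 11)), -2274) = Add(Add(-1625, -506), -2274) = Add(-2131, -2274) = -4405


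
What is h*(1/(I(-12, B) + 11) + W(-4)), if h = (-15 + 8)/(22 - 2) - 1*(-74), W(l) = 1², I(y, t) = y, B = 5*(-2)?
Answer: 0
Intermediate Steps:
B = -10
W(l) = 1
h = 1473/20 (h = -7/20 + 74 = 1473/20 ≈ 73.650)
h*(1/(I(-12, B) + 11) + W(-4)) = 1473*(1/(-12 + 11) + 1)/20 = 1473*(1/(-1) + 1)/20 = 1473*(-1 + 1)/20 = (1473/20)*0 = 0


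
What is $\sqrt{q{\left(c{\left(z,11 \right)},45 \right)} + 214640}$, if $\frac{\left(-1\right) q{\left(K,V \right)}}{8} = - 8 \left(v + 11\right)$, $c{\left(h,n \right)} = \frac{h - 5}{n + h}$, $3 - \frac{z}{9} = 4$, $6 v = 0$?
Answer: $4 \sqrt{13459} \approx 464.05$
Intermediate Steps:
$v = 0$ ($v = \frac{1}{6} \cdot 0 = 0$)
$z = -9$ ($z = 27 - 36 = -9$)
$c{\left(h,n \right)} = \frac{-5 + h}{h + n}$
$q{\left(K,V \right)} = 704$ ($q{\left(K,V \right)} = - 8 \left(- 8 \left(0 + 11\right)\right) = - 8 \left(\left(-8\right) 11\right) = \left(-8\right) \left(-88\right) = 704$)
$\sqrt{q{\left(c{\left(z,11 \right)},45 \right)} + 214640} = \sqrt{704 + 214640} = \sqrt{215344} = 4 \sqrt{13459}$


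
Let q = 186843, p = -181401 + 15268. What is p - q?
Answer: -352976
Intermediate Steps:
p = -166133
p - q = -166133 - 1*186843 = -166133 - 186843 = -352976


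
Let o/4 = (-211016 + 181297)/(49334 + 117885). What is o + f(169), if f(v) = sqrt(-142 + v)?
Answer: -118876/167219 + 3*sqrt(3) ≈ 4.4853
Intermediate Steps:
o = -118876/167219 (o = 4*((-211016 + 181297)/(49334 + 117885)) = 4*(-29719/167219) = -118876/167219 ≈ -0.71090)
o + f(169) = -118876/167219 + sqrt(-142 + 169) = -118876/167219 + sqrt(27) = -118876/167219 + 3*sqrt(3)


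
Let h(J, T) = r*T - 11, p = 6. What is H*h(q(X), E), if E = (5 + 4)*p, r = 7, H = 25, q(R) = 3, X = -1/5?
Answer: 9175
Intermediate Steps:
X = -⅕ (X = -1*⅕ = -⅕ ≈ -0.20000)
E = 54 (E = (5 + 4)*6 = 9*6 = 54)
h(J, T) = -11 + 7*T (h(J, T) = 7*T - 11 = -11 + 7*T)
H*h(q(X), E) = 25*(-11 + 7*54) = 25*(-11 + 378) = 25*367 = 9175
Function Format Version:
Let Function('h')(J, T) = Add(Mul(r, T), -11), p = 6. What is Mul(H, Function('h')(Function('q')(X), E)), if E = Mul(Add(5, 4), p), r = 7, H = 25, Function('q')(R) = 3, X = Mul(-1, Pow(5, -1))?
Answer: 9175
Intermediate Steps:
X = Rational(-1, 5) (X = Mul(-1, Rational(1, 5)) = Rational(-1, 5) ≈ -0.20000)
E = 54 (E = Mul(Add(5, 4), 6) = Mul(9, 6) = 54)
Function('h')(J, T) = Add(-11, Mul(7, T)) (Function('h')(J, T) = Add(Mul(7, T), -11) = Add(-11, Mul(7, T)))
Mul(H, Function('h')(Function('q')(X), E)) = Mul(25, Add(-11, Mul(7, 54))) = Mul(25, Add(-11, 378)) = Mul(25, 367) = 9175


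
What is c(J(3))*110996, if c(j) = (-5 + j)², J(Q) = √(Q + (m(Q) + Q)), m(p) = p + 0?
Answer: 443984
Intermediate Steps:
m(p) = p
J(Q) = √3*√Q (J(Q) = √(Q + (Q + Q)) = √(Q + 2*Q) = √(3*Q) = √3*√Q)
c(J(3))*110996 = (-5 + √3*√3)²*110996 = (-5 + 3)²*110996 = (-2)²*110996 = 4*110996 = 443984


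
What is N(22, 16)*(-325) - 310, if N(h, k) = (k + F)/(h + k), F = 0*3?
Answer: -8490/19 ≈ -446.84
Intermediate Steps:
F = 0
N(h, k) = k/(h + k) (N(h, k) = (k + 0)/(h + k) = k/(h + k))
N(22, 16)*(-325) - 310 = (16/(22 + 16))*(-325) - 310 = (16/38)*(-325) - 310 = (16*(1/38))*(-325) - 310 = (8/19)*(-325) - 310 = -2600/19 - 310 = -8490/19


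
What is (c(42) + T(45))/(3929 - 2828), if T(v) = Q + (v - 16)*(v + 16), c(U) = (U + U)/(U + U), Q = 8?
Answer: 1778/1101 ≈ 1.6149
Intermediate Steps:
c(U) = 1 (c(U) = (2*U)/((2*U)) = (2*U)*(1/(2*U)) = 1)
T(v) = 8 + (-16 + v)*(16 + v) (T(v) = 8 + (v - 16)*(v + 16) = 8 + (-16 + v)*(16 + v))
(c(42) + T(45))/(3929 - 2828) = (1 + (-248 + 45²))/(3929 - 2828) = (1 + (-248 + 2025))/1101 = (1 + 1777)*(1/1101) = 1778*(1/1101) = 1778/1101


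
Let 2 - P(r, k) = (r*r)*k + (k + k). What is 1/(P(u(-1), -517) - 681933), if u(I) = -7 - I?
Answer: -1/662285 ≈ -1.5099e-6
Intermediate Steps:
P(r, k) = 2 - 2*k - k*r² (P(r, k) = 2 - ((r*r)*k + (k + k)) = 2 - (r²*k + 2*k) = 2 - (k*r² + 2*k) = 2 - (2*k + k*r²) = 2 + (-2*k - k*r²) = 2 - 2*k - k*r²)
1/(P(u(-1), -517) - 681933) = 1/((2 - 2*(-517) - 1*(-517)*(-7 - 1*(-1))²) - 681933) = 1/((2 + 1034 - 1*(-517)*(-7 + 1)²) - 681933) = 1/((2 + 1034 - 1*(-517)*(-6)²) - 681933) = 1/((2 + 1034 - 1*(-517)*36) - 681933) = 1/((2 + 1034 + 18612) - 681933) = 1/(19648 - 681933) = 1/(-662285) = -1/662285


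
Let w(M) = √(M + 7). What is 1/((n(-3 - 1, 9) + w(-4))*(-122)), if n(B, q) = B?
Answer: 2/793 + √3/1586 ≈ 0.0036142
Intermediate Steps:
w(M) = √(7 + M)
1/((n(-3 - 1, 9) + w(-4))*(-122)) = 1/(((-3 - 1) + √(7 - 4))*(-122)) = 1/((-4 + √3)*(-122)) = 1/(488 - 122*√3)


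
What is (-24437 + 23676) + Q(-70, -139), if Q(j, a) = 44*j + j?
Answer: -3911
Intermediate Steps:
Q(j, a) = 45*j
(-24437 + 23676) + Q(-70, -139) = (-24437 + 23676) + 45*(-70) = -761 - 3150 = -3911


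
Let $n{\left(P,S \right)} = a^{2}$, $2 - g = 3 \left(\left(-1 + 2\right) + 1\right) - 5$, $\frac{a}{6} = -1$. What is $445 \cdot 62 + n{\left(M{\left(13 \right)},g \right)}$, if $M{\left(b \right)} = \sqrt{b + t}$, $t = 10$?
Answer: $27626$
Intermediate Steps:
$a = -6$ ($a = 6 \left(-1\right) = -6$)
$M{\left(b \right)} = \sqrt{10 + b}$ ($M{\left(b \right)} = \sqrt{b + 10} = \sqrt{10 + b}$)
$g = 1$ ($g = 2 - \left(3 \left(\left(-1 + 2\right) + 1\right) - 5\right) = 2 - \left(3 \left(1 + 1\right) - 5\right) = 2 - \left(3 \cdot 2 - 5\right) = 2 - \left(6 - 5\right) = 2 - 1 = 1$)
$n{\left(P,S \right)} = 36$ ($n{\left(P,S \right)} = \left(-6\right)^{2} = 36$)
$445 \cdot 62 + n{\left(M{\left(13 \right)},g \right)} = 445 \cdot 62 + 36 = 27590 + 36 = 27626$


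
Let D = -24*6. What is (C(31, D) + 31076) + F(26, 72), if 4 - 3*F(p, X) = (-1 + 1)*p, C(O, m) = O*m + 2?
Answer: 79846/3 ≈ 26615.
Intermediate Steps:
D = -144
C(O, m) = 2 + O*m
F(p, X) = 4/3 (F(p, X) = 4/3 - (-1 + 1)*p/3 = 4/3 - 0*p = 4/3 - ⅓*0 = 4/3 + 0 = 4/3)
(C(31, D) + 31076) + F(26, 72) = ((2 + 31*(-144)) + 31076) + 4/3 = ((2 - 4464) + 31076) + 4/3 = (-4462 + 31076) + 4/3 = 26614 + 4/3 = 79846/3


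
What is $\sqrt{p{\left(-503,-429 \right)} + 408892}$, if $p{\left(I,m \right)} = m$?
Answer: $\sqrt{408463} \approx 639.11$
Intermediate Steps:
$\sqrt{p{\left(-503,-429 \right)} + 408892} = \sqrt{-429 + 408892} = \sqrt{408463}$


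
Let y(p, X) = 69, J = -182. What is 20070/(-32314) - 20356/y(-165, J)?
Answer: -329584307/1114833 ≈ -295.64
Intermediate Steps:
20070/(-32314) - 20356/y(-165, J) = 20070/(-32314) - 20356/69 = 20070*(-1/32314) - 20356*1/69 = -10035/16157 - 20356/69 = -329584307/1114833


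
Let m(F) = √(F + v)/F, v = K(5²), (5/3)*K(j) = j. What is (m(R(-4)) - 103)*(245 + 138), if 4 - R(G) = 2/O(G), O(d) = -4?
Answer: -39449 + 383*√78/9 ≈ -39073.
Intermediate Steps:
K(j) = 3*j/5
R(G) = 9/2 (R(G) = 4 - 2/(-4) = 4 - 2*(-1)/4 = 4 - 1*(-½) = 4 + ½ = 9/2)
v = 15 (v = (⅗)*5² = (⅗)*25 = 15)
m(F) = √(15 + F)/F (m(F) = √(F + 15)/F = √(15 + F)/F)
(m(R(-4)) - 103)*(245 + 138) = (√(15 + 9/2)/(9/2) - 103)*(245 + 138) = (2*√(39/2)/9 - 103)*383 = (2*(√78/2)/9 - 103)*383 = (√78/9 - 103)*383 = (-103 + √78/9)*383 = -39449 + 383*√78/9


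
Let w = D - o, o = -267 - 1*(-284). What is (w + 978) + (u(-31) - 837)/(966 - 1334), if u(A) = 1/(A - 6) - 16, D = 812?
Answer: 12086365/6808 ≈ 1775.3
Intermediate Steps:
o = 17 (o = -267 + 284 = 17)
u(A) = -16 + 1/(-6 + A) (u(A) = 1/(-6 + A) - 16 = -16 + 1/(-6 + A))
w = 795 (w = 812 - 1*17 = 812 - 17 = 795)
(w + 978) + (u(-31) - 837)/(966 - 1334) = (795 + 978) + ((97 - 16*(-31))/(-6 - 31) - 837)/(966 - 1334) = 1773 + ((97 + 496)/(-37) - 837)/(-368) = 1773 + (-1/37*593 - 837)*(-1/368) = 1773 + (-593/37 - 837)*(-1/368) = 1773 - 31562/37*(-1/368) = 1773 + 15781/6808 = 12086365/6808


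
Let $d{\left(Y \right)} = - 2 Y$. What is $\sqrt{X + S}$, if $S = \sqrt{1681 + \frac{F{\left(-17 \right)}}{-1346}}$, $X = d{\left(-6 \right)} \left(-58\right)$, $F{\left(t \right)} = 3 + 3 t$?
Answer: $\frac{\sqrt{-315238584 + 673 \sqrt{761389801}}}{673} \approx 25.593 i$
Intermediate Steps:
$X = -696$ ($X = \left(-2\right) \left(-6\right) \left(-58\right) = 12 \left(-58\right) = -696$)
$S = \frac{\sqrt{761389801}}{673}$ ($S = \sqrt{1681 + \frac{3 + 3 \left(-17\right)}{-1346}} = \sqrt{1681 + \left(3 - 51\right) \left(- \frac{1}{1346}\right)} = \sqrt{1681 - - \frac{24}{673}} = \sqrt{1681 + \frac{24}{673}} = \sqrt{\frac{1131337}{673}} = \frac{\sqrt{761389801}}{673} \approx 41.0$)
$\sqrt{X + S} = \sqrt{-696 + \frac{\sqrt{761389801}}{673}}$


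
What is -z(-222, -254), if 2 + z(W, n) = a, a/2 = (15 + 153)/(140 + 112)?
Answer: 2/3 ≈ 0.66667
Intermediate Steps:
a = 4/3 (a = 2*((15 + 153)/(140 + 112)) = 2*(168/252) = 2*(168*(1/252)) = 2*(2/3) = 4/3 ≈ 1.3333)
z(W, n) = -2/3 (z(W, n) = -2 + 4/3 = -2/3)
-z(-222, -254) = -1*(-2/3) = 2/3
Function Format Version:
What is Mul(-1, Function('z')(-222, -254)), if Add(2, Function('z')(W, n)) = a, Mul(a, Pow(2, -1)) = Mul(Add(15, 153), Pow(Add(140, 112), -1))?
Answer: Rational(2, 3) ≈ 0.66667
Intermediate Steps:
a = Rational(4, 3) (a = Mul(2, Mul(Add(15, 153), Pow(Add(140, 112), -1))) = Mul(2, Mul(168, Pow(252, -1))) = Mul(2, Mul(168, Rational(1, 252))) = Mul(2, Rational(2, 3)) = Rational(4, 3) ≈ 1.3333)
Function('z')(W, n) = Rational(-2, 3) (Function('z')(W, n) = Add(-2, Rational(4, 3)) = Rational(-2, 3))
Mul(-1, Function('z')(-222, -254)) = Mul(-1, Rational(-2, 3)) = Rational(2, 3)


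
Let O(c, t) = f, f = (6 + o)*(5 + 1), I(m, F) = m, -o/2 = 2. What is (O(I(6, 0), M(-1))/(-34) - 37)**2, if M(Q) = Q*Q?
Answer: 403225/289 ≈ 1395.2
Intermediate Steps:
o = -4 (o = -2*2 = -4)
M(Q) = Q**2
f = 12 (f = (6 - 4)*(5 + 1) = 2*6 = 12)
O(c, t) = 12
(O(I(6, 0), M(-1))/(-34) - 37)**2 = (12/(-34) - 37)**2 = (12*(-1/34) - 37)**2 = (-6/17 - 37)**2 = (-635/17)**2 = 403225/289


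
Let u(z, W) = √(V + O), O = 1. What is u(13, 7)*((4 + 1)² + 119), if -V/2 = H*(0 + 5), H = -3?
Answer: 144*√31 ≈ 801.76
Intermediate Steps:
V = 30 (V = -(-6)*(0 + 5) = -(-6)*5 = -2*(-15) = 30)
u(z, W) = √31 (u(z, W) = √(30 + 1) = √31)
u(13, 7)*((4 + 1)² + 119) = √31*((4 + 1)² + 119) = √31*(5² + 119) = √31*(25 + 119) = √31*144 = 144*√31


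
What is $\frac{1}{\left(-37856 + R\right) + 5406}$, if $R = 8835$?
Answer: $- \frac{1}{23615} \approx -4.2346 \cdot 10^{-5}$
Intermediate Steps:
$\frac{1}{\left(-37856 + R\right) + 5406} = \frac{1}{\left(-37856 + 8835\right) + 5406} = \frac{1}{-29021 + 5406} = \frac{1}{-23615} = - \frac{1}{23615}$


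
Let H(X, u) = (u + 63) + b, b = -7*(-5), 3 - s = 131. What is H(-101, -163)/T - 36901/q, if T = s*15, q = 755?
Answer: -14160169/289920 ≈ -48.842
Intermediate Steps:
s = -128 (s = 3 - 1*131 = 3 - 131 = -128)
b = 35
H(X, u) = 98 + u (H(X, u) = (u + 63) + 35 = (63 + u) + 35 = 98 + u)
T = -1920 (T = -128*15 = -1920)
H(-101, -163)/T - 36901/q = (98 - 163)/(-1920) - 36901/755 = -65*(-1/1920) - 36901*1/755 = 13/384 - 36901/755 = -14160169/289920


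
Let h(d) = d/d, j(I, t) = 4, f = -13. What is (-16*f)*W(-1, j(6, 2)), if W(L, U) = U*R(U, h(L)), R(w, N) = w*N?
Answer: 3328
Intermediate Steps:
h(d) = 1
R(w, N) = N*w
W(L, U) = U² (W(L, U) = U*(1*U) = U*U = U²)
(-16*f)*W(-1, j(6, 2)) = -16*(-13)*4² = 208*16 = 3328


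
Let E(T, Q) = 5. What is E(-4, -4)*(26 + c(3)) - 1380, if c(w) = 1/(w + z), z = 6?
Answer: -11245/9 ≈ -1249.4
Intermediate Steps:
c(w) = 1/(6 + w) (c(w) = 1/(w + 6) = 1/(6 + w))
E(-4, -4)*(26 + c(3)) - 1380 = 5*(26 + 1/(6 + 3)) - 1380 = 5*(26 + 1/9) - 1380 = 5*(26 + ⅑) - 1380 = 5*(235/9) - 1380 = 1175/9 - 1380 = -11245/9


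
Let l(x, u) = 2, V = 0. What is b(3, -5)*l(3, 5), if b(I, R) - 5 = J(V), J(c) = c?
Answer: 10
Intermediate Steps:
b(I, R) = 5 (b(I, R) = 5 + 0 = 5)
b(3, -5)*l(3, 5) = 5*2 = 10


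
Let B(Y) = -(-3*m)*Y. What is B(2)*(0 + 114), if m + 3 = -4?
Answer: -4788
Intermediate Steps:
m = -7 (m = -3 - 4 = -7)
B(Y) = -21*Y (B(Y) = -(-3*(-7))*Y = -21*Y)
B(2)*(0 + 114) = (-21*2)*(0 + 114) = -42*114 = -4788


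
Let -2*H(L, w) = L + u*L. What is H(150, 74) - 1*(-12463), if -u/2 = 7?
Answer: 13438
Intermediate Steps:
u = -14 (u = -2*7 = -14)
H(L, w) = 13*L/2 (H(L, w) = -(L - 14*L)/2 = -(-13)*L/2 = 13*L/2)
H(150, 74) - 1*(-12463) = (13/2)*150 - 1*(-12463) = 975 + 12463 = 13438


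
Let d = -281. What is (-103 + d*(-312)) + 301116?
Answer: 388685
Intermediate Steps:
(-103 + d*(-312)) + 301116 = (-103 - 281*(-312)) + 301116 = (-103 + 87672) + 301116 = 87569 + 301116 = 388685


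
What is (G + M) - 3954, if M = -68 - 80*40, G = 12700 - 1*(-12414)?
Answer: 17892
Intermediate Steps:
G = 25114 (G = 12700 + 12414 = 25114)
M = -3268 (M = -68 - 3200 = -3268)
(G + M) - 3954 = (25114 - 3268) - 3954 = 21846 - 3954 = 17892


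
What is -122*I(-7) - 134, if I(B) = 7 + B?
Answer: -134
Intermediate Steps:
-122*I(-7) - 134 = -122*(7 - 7) - 134 = -122*0 - 134 = 0 - 134 = -134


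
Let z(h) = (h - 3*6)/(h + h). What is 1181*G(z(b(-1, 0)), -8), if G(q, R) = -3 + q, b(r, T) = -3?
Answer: 1181/2 ≈ 590.50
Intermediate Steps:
z(h) = (-18 + h)/(2*h) (z(h) = (h - 18)/((2*h)) = (-18 + h)*(1/(2*h)) = (-18 + h)/(2*h))
1181*G(z(b(-1, 0)), -8) = 1181*(-3 + (½)*(-18 - 3)/(-3)) = 1181*(-3 + (½)*(-⅓)*(-21)) = 1181*(-3 + 7/2) = 1181*(½) = 1181/2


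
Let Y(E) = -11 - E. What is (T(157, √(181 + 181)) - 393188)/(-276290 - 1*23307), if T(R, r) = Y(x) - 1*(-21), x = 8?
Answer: 393186/299597 ≈ 1.3124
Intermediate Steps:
T(R, r) = 2 (T(R, r) = (-11 - 1*8) - 1*(-21) = (-11 - 8) + 21 = -19 + 21 = 2)
(T(157, √(181 + 181)) - 393188)/(-276290 - 1*23307) = (2 - 393188)/(-276290 - 1*23307) = -393186/(-276290 - 23307) = -393186/(-299597) = -393186*(-1/299597) = 393186/299597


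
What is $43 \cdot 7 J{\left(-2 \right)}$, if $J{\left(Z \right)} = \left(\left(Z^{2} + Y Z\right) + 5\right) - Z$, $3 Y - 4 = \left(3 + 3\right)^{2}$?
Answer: $- \frac{14147}{3} \approx -4715.7$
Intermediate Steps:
$Y = \frac{40}{3}$ ($Y = \frac{4}{3} + \frac{\left(3 + 3\right)^{2}}{3} = \frac{4}{3} + \frac{6^{2}}{3} = \frac{4}{3} + \frac{1}{3} \cdot 36 = \frac{4}{3} + 12 = \frac{40}{3} \approx 13.333$)
$J{\left(Z \right)} = 5 + Z^{2} + \frac{37 Z}{3}$ ($J{\left(Z \right)} = \left(\left(Z^{2} + \frac{40 Z}{3}\right) + 5\right) - Z = \left(5 + Z^{2} + \frac{40 Z}{3}\right) - Z = 5 + Z^{2} + \frac{37 Z}{3}$)
$43 \cdot 7 J{\left(-2 \right)} = 43 \cdot 7 \left(5 + \left(-2\right)^{2} + \frac{37}{3} \left(-2\right)\right) = 301 \left(5 + 4 - \frac{74}{3}\right) = 301 \left(- \frac{47}{3}\right) = - \frac{14147}{3}$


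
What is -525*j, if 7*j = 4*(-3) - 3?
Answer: 1125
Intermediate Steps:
j = -15/7 (j = (4*(-3) - 3)/7 = (-12 - 3)/7 = (1/7)*(-15) = -15/7 ≈ -2.1429)
-525*j = -525*(-15/7) = 1125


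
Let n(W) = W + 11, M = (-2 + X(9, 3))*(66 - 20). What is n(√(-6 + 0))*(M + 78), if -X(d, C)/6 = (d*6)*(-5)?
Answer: 819566 + 74506*I*√6 ≈ 8.1957e+5 + 1.825e+5*I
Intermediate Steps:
X(d, C) = 180*d (X(d, C) = -6*d*6*(-5) = -6*6*d*(-5) = -(-180)*d = 180*d)
M = 74428 (M = (-2 + 180*9)*(66 - 20) = (-2 + 1620)*46 = 1618*46 = 74428)
n(W) = 11 + W
n(√(-6 + 0))*(M + 78) = (11 + √(-6 + 0))*(74428 + 78) = (11 + √(-6))*74506 = (11 + I*√6)*74506 = 819566 + 74506*I*√6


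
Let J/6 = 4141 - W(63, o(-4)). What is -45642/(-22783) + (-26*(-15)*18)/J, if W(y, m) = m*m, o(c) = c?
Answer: 14328624/6265325 ≈ 2.2870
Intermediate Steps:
W(y, m) = m²
J = 24750 (J = 6*(4141 - 1*(-4)²) = 6*(4141 - 1*16) = 6*(4141 - 16) = 6*4125 = 24750)
-45642/(-22783) + (-26*(-15)*18)/J = -45642/(-22783) + (-26*(-15)*18)/24750 = -45642*(-1/22783) + (390*18)*(1/24750) = 45642/22783 + 7020*(1/24750) = 45642/22783 + 78/275 = 14328624/6265325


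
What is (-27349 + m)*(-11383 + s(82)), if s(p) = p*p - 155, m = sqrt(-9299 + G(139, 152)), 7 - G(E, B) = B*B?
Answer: 131658086 - 9628*I*sqrt(8099) ≈ 1.3166e+8 - 8.6647e+5*I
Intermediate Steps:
G(E, B) = 7 - B**2 (G(E, B) = 7 - B*B = 7 - B**2)
m = 2*I*sqrt(8099) (m = sqrt(-9299 + (7 - 1*152**2)) = sqrt(-9299 + (7 - 1*23104)) = sqrt(-9299 + (7 - 23104)) = sqrt(-9299 - 23097) = sqrt(-32396) = 2*I*sqrt(8099) ≈ 179.99*I)
s(p) = -155 + p**2 (s(p) = p**2 - 155 = -155 + p**2)
(-27349 + m)*(-11383 + s(82)) = (-27349 + 2*I*sqrt(8099))*(-11383 + (-155 + 82**2)) = (-27349 + 2*I*sqrt(8099))*(-11383 + (-155 + 6724)) = (-27349 + 2*I*sqrt(8099))*(-11383 + 6569) = (-27349 + 2*I*sqrt(8099))*(-4814) = 131658086 - 9628*I*sqrt(8099)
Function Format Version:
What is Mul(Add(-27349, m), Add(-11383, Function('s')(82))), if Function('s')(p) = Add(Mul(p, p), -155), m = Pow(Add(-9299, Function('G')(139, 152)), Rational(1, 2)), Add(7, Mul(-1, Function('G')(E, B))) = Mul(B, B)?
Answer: Add(131658086, Mul(-9628, I, Pow(8099, Rational(1, 2)))) ≈ Add(1.3166e+8, Mul(-8.6647e+5, I))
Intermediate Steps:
Function('G')(E, B) = Add(7, Mul(-1, Pow(B, 2))) (Function('G')(E, B) = Add(7, Mul(-1, Mul(B, B))) = Add(7, Mul(-1, Pow(B, 2))))
m = Mul(2, I, Pow(8099, Rational(1, 2))) (m = Pow(Add(-9299, Add(7, Mul(-1, Pow(152, 2)))), Rational(1, 2)) = Pow(Add(-9299, Add(7, Mul(-1, 23104))), Rational(1, 2)) = Pow(Add(-9299, Add(7, -23104)), Rational(1, 2)) = Pow(Add(-9299, -23097), Rational(1, 2)) = Pow(-32396, Rational(1, 2)) = Mul(2, I, Pow(8099, Rational(1, 2))) ≈ Mul(179.99, I))
Function('s')(p) = Add(-155, Pow(p, 2)) (Function('s')(p) = Add(Pow(p, 2), -155) = Add(-155, Pow(p, 2)))
Mul(Add(-27349, m), Add(-11383, Function('s')(82))) = Mul(Add(-27349, Mul(2, I, Pow(8099, Rational(1, 2)))), Add(-11383, Add(-155, Pow(82, 2)))) = Mul(Add(-27349, Mul(2, I, Pow(8099, Rational(1, 2)))), Add(-11383, Add(-155, 6724))) = Mul(Add(-27349, Mul(2, I, Pow(8099, Rational(1, 2)))), Add(-11383, 6569)) = Mul(Add(-27349, Mul(2, I, Pow(8099, Rational(1, 2)))), -4814) = Add(131658086, Mul(-9628, I, Pow(8099, Rational(1, 2))))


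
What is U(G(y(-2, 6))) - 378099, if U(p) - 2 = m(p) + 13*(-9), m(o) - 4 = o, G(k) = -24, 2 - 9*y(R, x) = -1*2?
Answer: -378234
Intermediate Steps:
y(R, x) = 4/9 (y(R, x) = 2/9 - (-1)*2/9 = 2/9 - ⅑*(-2) = 2/9 + 2/9 = 4/9)
m(o) = 4 + o
U(p) = -111 + p (U(p) = 2 + ((4 + p) + 13*(-9)) = 2 + ((4 + p) - 117) = 2 + (-113 + p) = -111 + p)
U(G(y(-2, 6))) - 378099 = (-111 - 24) - 378099 = -135 - 378099 = -378234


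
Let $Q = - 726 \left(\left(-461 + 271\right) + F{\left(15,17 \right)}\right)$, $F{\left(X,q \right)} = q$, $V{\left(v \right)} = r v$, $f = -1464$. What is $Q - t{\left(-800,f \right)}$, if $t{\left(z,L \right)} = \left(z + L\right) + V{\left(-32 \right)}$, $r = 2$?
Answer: $127926$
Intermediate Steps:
$V{\left(v \right)} = 2 v$
$t{\left(z,L \right)} = -64 + L + z$ ($t{\left(z,L \right)} = \left(z + L\right) + 2 \left(-32\right) = \left(L + z\right) - 64 = -64 + L + z$)
$Q = 125598$ ($Q = - 726 \left(\left(-461 + 271\right) + 17\right) = - 726 \left(-190 + 17\right) = \left(-726\right) \left(-173\right) = 125598$)
$Q - t{\left(-800,f \right)} = 125598 - \left(-64 - 1464 - 800\right) = 125598 - -2328 = 125598 + 2328 = 127926$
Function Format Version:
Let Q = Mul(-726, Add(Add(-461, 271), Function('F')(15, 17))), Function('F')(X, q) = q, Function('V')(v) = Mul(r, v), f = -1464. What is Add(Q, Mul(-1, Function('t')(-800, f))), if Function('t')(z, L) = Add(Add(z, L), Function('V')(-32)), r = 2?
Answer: 127926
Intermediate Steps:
Function('V')(v) = Mul(2, v)
Function('t')(z, L) = Add(-64, L, z) (Function('t')(z, L) = Add(Add(z, L), Mul(2, -32)) = Add(Add(L, z), -64) = Add(-64, L, z))
Q = 125598 (Q = Mul(-726, Add(Add(-461, 271), 17)) = Mul(-726, Add(-190, 17)) = Mul(-726, -173) = 125598)
Add(Q, Mul(-1, Function('t')(-800, f))) = Add(125598, Mul(-1, Add(-64, -1464, -800))) = Add(125598, Mul(-1, -2328)) = Add(125598, 2328) = 127926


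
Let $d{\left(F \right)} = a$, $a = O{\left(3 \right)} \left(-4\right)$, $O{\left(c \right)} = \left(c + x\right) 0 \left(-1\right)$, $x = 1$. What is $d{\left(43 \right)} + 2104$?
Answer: $2104$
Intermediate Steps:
$O{\left(c \right)} = 0$ ($O{\left(c \right)} = \left(c + 1\right) 0 \left(-1\right) = \left(1 + c\right) 0 \left(-1\right) = 0 \left(-1\right) = 0$)
$a = 0$ ($a = 0 \left(-4\right) = 0$)
$d{\left(F \right)} = 0$
$d{\left(43 \right)} + 2104 = 0 + 2104 = 2104$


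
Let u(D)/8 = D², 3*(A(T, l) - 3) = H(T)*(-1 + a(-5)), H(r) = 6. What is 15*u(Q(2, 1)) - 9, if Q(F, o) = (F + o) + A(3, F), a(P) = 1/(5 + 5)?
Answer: 10539/5 ≈ 2107.8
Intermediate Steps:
a(P) = ⅒ (a(P) = 1/10 = ⅒)
A(T, l) = 6/5 (A(T, l) = 3 + (6*(-1 + ⅒))/3 = 3 + (6*(-9/10))/3 = 3 + (⅓)*(-27/5) = 3 - 9/5 = 6/5)
Q(F, o) = 6/5 + F + o (Q(F, o) = (F + o) + 6/5 = 6/5 + F + o)
u(D) = 8*D²
15*u(Q(2, 1)) - 9 = 15*(8*(6/5 + 2 + 1)²) - 9 = 15*(8*(21/5)²) - 9 = 15*(8*(441/25)) - 9 = 15*(3528/25) - 9 = 10584/5 - 9 = 10539/5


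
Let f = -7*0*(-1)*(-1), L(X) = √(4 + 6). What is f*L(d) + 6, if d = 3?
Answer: 6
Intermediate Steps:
L(X) = √10
f = 0 (f = -0*(-1) = -7*0 = 0)
f*L(d) + 6 = 0*√10 + 6 = 0 + 6 = 6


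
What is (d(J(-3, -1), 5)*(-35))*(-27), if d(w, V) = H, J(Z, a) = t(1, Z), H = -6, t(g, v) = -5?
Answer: -5670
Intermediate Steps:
J(Z, a) = -5
d(w, V) = -6
(d(J(-3, -1), 5)*(-35))*(-27) = -6*(-35)*(-27) = 210*(-27) = -5670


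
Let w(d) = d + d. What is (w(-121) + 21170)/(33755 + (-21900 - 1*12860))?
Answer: -6976/335 ≈ -20.824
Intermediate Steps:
w(d) = 2*d
(w(-121) + 21170)/(33755 + (-21900 - 1*12860)) = (2*(-121) + 21170)/(33755 + (-21900 - 1*12860)) = (-242 + 21170)/(33755 + (-21900 - 12860)) = 20928/(33755 - 34760) = 20928/(-1005) = 20928*(-1/1005) = -6976/335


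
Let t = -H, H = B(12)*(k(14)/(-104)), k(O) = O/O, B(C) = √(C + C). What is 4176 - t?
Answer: 4176 - √6/52 ≈ 4176.0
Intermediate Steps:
B(C) = √2*√C (B(C) = √(2*C) = √2*√C)
k(O) = 1
H = -√6/52 (H = (√2*√12)*(1/(-104)) = (√2*(2*√3))*(1*(-1/104)) = (2*√6)*(-1/104) = -√6/52 ≈ -0.047106)
t = √6/52 (t = -(-1)*√6/52 = √6/52 ≈ 0.047106)
4176 - t = 4176 - √6/52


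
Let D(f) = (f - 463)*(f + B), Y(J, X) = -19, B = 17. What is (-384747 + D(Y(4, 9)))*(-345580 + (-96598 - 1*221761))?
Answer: 254808501237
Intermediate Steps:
D(f) = (-463 + f)*(17 + f) (D(f) = (f - 463)*(f + 17) = (-463 + f)*(17 + f))
(-384747 + D(Y(4, 9)))*(-345580 + (-96598 - 1*221761)) = (-384747 + (-7871 + (-19)**2 - 446*(-19)))*(-345580 + (-96598 - 1*221761)) = (-384747 + (-7871 + 361 + 8474))*(-345580 + (-96598 - 221761)) = (-384747 + 964)*(-345580 - 318359) = -383783*(-663939) = 254808501237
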